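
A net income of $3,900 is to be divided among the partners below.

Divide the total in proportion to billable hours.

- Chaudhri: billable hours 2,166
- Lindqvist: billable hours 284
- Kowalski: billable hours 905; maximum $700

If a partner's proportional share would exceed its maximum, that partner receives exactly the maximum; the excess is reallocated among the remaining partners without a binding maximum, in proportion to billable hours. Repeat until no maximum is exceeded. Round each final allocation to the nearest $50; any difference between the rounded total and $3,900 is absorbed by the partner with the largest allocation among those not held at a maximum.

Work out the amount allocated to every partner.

Chaudhri: $2,850 · Lindqvist: $350 · Kowalski: $700

Combined billable hours = 3,355.
Pro-rata shares before constraints: Chaudhri 2,517.85; Lindqvist 330.13; Kowalski 1,052.01.
Cap binds for Kowalski ($700); balance $3,200 reallocated over remaining billable hours 2,450.
Remaining shares: Chaudhri 2,829.06 → $2,850; Lindqvist 370.94 → $350.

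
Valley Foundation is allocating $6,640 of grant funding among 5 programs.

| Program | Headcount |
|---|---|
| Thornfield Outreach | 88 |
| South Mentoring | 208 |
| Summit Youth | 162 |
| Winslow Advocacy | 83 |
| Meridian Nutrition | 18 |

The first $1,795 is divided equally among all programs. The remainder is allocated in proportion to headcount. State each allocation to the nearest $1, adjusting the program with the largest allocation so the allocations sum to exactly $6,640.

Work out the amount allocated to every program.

First tranche $1,795 split equally: $359 each.
Remainder $4,845 by headcount (total 559): Thornfield Outreach 762.72 → $763; South Mentoring 1,802.79 → $1,803; Summit Youth 1,404.10 → $1,404; Winslow Advocacy 719.38 → $719; Meridian Nutrition 156.01 → $156.
Totals: Thornfield Outreach $359 + $763 = $1,122; South Mentoring $359 + $1,803 = $2,162; Summit Youth $359 + $1,404 = $1,763; Winslow Advocacy $359 + $719 = $1,078; Meridian Nutrition $359 + $156 = $515.

Thornfield Outreach: $1,122 | South Mentoring: $2,162 | Summit Youth: $1,763 | Winslow Advocacy: $1,078 | Meridian Nutrition: $515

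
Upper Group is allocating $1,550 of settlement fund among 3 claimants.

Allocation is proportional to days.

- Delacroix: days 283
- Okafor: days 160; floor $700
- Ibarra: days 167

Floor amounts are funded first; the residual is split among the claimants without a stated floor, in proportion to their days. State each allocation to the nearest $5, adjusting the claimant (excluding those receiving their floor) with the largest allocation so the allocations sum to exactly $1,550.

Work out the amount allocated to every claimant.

Guaranteed amounts: Okafor $700. Residual $850.
Residual split over remaining days 450: Delacroix 534.56 → $535; Ibarra 315.44 → $315.

Delacroix: $535; Okafor: $700; Ibarra: $315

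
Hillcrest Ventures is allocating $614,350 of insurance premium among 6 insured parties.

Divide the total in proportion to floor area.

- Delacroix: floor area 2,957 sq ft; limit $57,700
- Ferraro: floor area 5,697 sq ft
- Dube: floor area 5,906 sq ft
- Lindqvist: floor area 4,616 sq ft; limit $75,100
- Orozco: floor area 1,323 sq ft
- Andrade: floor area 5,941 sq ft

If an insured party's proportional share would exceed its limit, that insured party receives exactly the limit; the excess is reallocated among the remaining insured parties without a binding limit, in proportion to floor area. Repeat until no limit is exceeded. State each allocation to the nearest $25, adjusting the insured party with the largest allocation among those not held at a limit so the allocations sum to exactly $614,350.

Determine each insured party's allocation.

Delacroix: $57,700 · Ferraro: $145,400 · Dube: $150,750 · Lindqvist: $75,100 · Orozco: $33,775 · Andrade: $151,625

Total floor area = 26,440.
Proportional shares (ignoring caps): Delacroix 68,707.75; Ferraro 132,373.37; Dube 137,229.62; Lindqvist 107,255.66; Orozco 30,740.74; Andrade 138,042.86.
Cap binds for Delacroix ($57,700), Lindqvist ($75,100); balance $481,550 reallocated over remaining floor area 18,867.
Shares after redistribution: Ferraro 145,406.81 → $145,400; Dube 150,741.20 → $150,750; Orozco 33,767.46 → $33,775; Andrade 151,634.52 → $151,625.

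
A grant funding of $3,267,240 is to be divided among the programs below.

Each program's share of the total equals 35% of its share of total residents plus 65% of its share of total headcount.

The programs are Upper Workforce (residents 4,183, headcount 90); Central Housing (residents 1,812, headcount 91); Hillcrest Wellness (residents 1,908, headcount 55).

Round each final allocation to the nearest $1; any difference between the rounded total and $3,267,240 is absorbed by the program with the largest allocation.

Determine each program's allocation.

Upper Workforce: $1,415,152 · Central Housing: $1,081,076 · Hillcrest Wellness: $771,012

Residents total 7,903; headcount total 236.
Combined weights (35% residents + 65% headcount): Upper Workforce 0.4331; Central Housing 0.3309; Hillcrest Wellness 0.2360.
Proportional shares: Upper Workforce 1,415,152.05; Central Housing 1,081,076.13; Hillcrest Wellness 771,011.82.
After rounding ($1): Upper Workforce $1,415,152; Central Housing $1,081,076; Hillcrest Wellness $771,012. Sum = $3,267,240.
No rounding difference to absorb.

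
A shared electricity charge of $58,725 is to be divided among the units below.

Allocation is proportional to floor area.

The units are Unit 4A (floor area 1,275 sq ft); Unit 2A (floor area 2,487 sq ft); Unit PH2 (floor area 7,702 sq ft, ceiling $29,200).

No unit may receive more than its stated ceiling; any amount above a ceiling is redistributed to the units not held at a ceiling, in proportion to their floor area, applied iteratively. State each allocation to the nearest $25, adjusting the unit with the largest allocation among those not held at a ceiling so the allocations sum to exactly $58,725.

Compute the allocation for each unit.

Floor area total: 11,464.
Pro-rata shares before constraints: Unit 4A 6,531.26; Unit 2A 12,739.80; Unit PH2 39,453.94.
Held at cap: Unit PH2 ($29,200); balance $29,525 reallocated over remaining floor area 3,762.
Remaining shares: Unit 4A 10,006.48 → $10,000; Unit 2A 19,518.52 → $19,525.

Unit 4A: $10,000 | Unit 2A: $19,525 | Unit PH2: $29,200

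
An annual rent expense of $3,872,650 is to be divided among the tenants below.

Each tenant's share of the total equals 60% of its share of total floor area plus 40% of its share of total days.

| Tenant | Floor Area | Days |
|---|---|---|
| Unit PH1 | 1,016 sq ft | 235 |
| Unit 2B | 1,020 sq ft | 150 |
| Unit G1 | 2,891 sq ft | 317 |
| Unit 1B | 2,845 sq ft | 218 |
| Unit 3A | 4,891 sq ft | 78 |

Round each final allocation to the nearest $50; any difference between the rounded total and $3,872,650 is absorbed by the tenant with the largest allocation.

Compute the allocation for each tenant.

Floor area total 12,663; days total 998.
Composite weights (60% floor area + 40% days): Unit PH1 0.1423; Unit 2B 0.1085; Unit G1 0.2640; Unit 1B 0.2222; Unit 3A 0.2630.
Proportional shares: Unit PH1 551,188.96; Unit 2B 419,988.97; Unit G1 1,022,518.50; Unit 1B 860,413.48; Unit 3A 1,018,540.09.
At nearest $50: Unit PH1 $551,200; Unit 2B $420,000; Unit G1 $1,022,500; Unit 1B $860,400; Unit 3A $1,018,550. Sum = $3,872,650.
Sum already equals the total — no adjustment.

Unit PH1: $551,200; Unit 2B: $420,000; Unit G1: $1,022,500; Unit 1B: $860,400; Unit 3A: $1,018,550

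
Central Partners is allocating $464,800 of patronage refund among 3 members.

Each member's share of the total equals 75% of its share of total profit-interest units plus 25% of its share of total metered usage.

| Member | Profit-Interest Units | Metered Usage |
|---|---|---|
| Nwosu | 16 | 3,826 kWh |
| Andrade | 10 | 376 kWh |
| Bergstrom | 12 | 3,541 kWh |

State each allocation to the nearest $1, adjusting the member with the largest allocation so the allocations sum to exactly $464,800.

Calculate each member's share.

Totals — profit-interest units 38, metered usage 7,743.
Combined weights (75% profit-interest units + 25% metered usage): Nwosu 0.4393; Andrade 0.2095; Bergstrom 0.3512.
Proportional shares: Nwosu 204,196.12; Andrade 97,379.51; Bergstrom 163,224.36.
At nearest $1: Nwosu $204,196; Andrade $97,380; Bergstrom $163,224. Sum = $464,800.
Sum already equals the total — no adjustment.

Nwosu: $204,196 · Andrade: $97,380 · Bergstrom: $163,224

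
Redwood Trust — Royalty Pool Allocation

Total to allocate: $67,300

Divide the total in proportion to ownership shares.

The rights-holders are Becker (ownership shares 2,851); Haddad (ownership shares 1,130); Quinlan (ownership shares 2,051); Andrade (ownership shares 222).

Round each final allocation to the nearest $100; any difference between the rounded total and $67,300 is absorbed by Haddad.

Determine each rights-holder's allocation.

Becker: $30,700; Haddad: $12,100; Quinlan: $22,100; Andrade: $2,400

Ownership shares total: 6,254.
Unrounded shares: Becker 2,851/6,254 × $67,300 = 30,679.93; Haddad 1,130/6,254 × $67,300 = 12,160.06; Quinlan 2,051/6,254 × $67,300 = 22,071.04; Andrade 222/6,254 × $67,300 = 2,388.97.
At nearest $100: Becker $30,700; Haddad $12,200; Quinlan $22,100; Andrade $2,400. Sum = $67,400.
Difference $67,300 − $67,400 = −$100 applied to Haddad: Haddad becomes $12,100.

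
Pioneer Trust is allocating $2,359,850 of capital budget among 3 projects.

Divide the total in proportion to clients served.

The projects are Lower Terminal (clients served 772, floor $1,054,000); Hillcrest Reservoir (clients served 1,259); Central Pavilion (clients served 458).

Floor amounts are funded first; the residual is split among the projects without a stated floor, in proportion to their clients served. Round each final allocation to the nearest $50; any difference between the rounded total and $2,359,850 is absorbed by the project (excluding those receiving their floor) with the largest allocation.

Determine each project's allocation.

Lower Terminal: $1,054,000 | Hillcrest Reservoir: $957,500 | Central Pavilion: $348,350

Guaranteed amounts: Lower Terminal $1,054,000. Residual $1,305,850.
Residual split over remaining clients served 1,717: Hillcrest Reservoir 957,521.93 → $957,500; Central Pavilion 348,328.07 → $348,350.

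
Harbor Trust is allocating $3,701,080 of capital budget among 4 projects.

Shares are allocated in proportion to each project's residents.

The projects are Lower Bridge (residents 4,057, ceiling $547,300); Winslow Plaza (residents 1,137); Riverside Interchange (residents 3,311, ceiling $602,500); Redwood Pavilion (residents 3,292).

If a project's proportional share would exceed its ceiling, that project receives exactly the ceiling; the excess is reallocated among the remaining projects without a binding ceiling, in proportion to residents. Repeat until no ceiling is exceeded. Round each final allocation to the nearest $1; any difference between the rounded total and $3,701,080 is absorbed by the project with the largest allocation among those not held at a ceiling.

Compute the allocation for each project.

Lower Bridge: $547,300 · Winslow Plaza: $654,957 · Riverside Interchange: $602,500 · Redwood Pavilion: $1,896,323

Residents total: 11,797.
Proportional shares (ignoring caps): Lower Bridge 1,272,805.08; Winslow Plaza 356,711.70; Riverside Interchange 1,038,762.05; Redwood Pavilion 1,032,801.17.
Cap binds for Lower Bridge ($547,300), Riverside Interchange ($602,500); remaining pool $2,551,280 reallocated over remaining residents 4,429.
Remaining shares: Winslow Plaza 654,957.18 → $654,957; Redwood Pavilion 1,896,322.82 → $1,896,323.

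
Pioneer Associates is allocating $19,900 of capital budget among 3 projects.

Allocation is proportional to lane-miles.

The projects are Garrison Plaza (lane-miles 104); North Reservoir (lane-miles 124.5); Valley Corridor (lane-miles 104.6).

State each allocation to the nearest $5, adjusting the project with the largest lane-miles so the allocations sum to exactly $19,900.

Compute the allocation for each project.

Combined lane-miles = 333.1.
Raw shares: Garrison Plaza 104/333.1 × $19,900 = 6,213.15; North Reservoir 124.5/333.1 × $19,900 = 7,437.86; Valley Corridor 104.6/333.1 × $19,900 = 6,248.99.
Rounded to nearest $5: Garrison Plaza $6,215; North Reservoir $7,440; Valley Corridor $6,250. Sum = $19,905.
Difference $19,900 − $19,905 = −$5 applied to largest lane-miles (North Reservoir): North Reservoir becomes $7,435.

Garrison Plaza: $6,215 | North Reservoir: $7,435 | Valley Corridor: $6,250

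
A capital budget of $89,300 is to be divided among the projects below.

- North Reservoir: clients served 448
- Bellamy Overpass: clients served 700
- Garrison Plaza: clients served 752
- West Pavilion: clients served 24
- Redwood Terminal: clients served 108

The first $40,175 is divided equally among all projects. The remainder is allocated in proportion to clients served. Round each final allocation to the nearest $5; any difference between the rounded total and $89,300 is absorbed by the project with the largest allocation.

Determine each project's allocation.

First tranche $40,175 split equally: $8,035 each.
Remainder $49,125 by clients served (total 2,032): North Reservoir 10,830.71 → $10,830; Bellamy Overpass 16,922.98 → $16,925; Garrison Plaza 18,180.12 → $18,180; West Pavilion 580.22 → $580; Redwood Terminal 2,610.97 → $2,610.
Totals: North Reservoir $8,035 + $10,830 = $18,865; Bellamy Overpass $8,035 + $16,925 = $24,960; Garrison Plaza $8,035 + $18,180 = $26,215; West Pavilion $8,035 + $580 = $8,615; Redwood Terminal $8,035 + $2,610 = $10,645.

North Reservoir: $18,865; Bellamy Overpass: $24,960; Garrison Plaza: $26,215; West Pavilion: $8,615; Redwood Terminal: $10,645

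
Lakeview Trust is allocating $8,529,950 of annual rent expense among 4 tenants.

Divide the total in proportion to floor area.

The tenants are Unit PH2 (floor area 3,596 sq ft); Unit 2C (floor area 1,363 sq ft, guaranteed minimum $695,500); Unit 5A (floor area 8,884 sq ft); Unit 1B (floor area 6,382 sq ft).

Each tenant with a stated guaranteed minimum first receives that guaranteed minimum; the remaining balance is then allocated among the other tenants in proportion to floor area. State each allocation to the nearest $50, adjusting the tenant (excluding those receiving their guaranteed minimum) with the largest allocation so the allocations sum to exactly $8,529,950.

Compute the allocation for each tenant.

Unit PH2: $1,493,600 | Unit 2C: $695,500 | Unit 5A: $3,690,050 | Unit 1B: $2,650,800

Minimums first: Unit 2C $695,500. Remaining pool $7,834,450.
Remaining pool split over remaining floor area 18,862: Unit PH2 1,493,621.15 → $1,493,600; Unit 5A 3,690,025.12 → $3,690,050; Unit 1B 2,650,803.73 → $2,650,800.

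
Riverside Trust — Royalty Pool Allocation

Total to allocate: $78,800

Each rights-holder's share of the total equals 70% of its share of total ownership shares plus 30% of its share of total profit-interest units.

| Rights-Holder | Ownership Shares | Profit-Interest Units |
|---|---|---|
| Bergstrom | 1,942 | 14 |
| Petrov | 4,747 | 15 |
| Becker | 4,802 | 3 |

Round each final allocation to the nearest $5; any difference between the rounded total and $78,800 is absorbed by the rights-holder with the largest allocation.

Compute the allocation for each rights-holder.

Bergstrom: $19,665; Petrov: $33,870; Becker: $25,265

Ownership shares total 11,491; profit-interest units total 32.
Combined weights (70% ownership shares + 30% profit-interest units): Bergstrom 0.2496; Petrov 0.4298; Becker 0.3206.
Pro-rata amounts: Bergstrom 19,664.64; Petrov 33,868.17; Becker 25,267.19.
After rounding ($5): Bergstrom $19,665; Petrov $33,870; Becker $25,265. Sum = $78,800.
No rounding difference to absorb.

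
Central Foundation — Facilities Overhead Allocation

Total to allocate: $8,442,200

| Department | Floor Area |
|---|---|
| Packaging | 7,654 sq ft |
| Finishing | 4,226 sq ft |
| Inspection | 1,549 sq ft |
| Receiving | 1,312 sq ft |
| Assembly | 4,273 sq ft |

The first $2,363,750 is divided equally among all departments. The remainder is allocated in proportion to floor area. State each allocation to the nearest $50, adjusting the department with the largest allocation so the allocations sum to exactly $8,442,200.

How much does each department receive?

Packaging: $2,919,600; Finishing: $1,823,750; Inspection: $967,950; Receiving: $892,150; Assembly: $1,838,750

$2,363,750 shared equally gives $472,750 per department.
Remainder $6,078,450 by floor area (total 19,014): Packaging 2,446,852.65 → $2,446,850; Finishing 1,350,979.79 → $1,351,000; Inspection 495,188.76 → $495,200; Receiving 419,423.92 → $419,400; Assembly 1,366,004.88 → $1,366,000.
Totals: Packaging $472,750 + $2,446,850 = $2,919,600; Finishing $472,750 + $1,351,000 = $1,823,750; Inspection $472,750 + $495,200 = $967,950; Receiving $472,750 + $419,400 = $892,150; Assembly $472,750 + $1,366,000 = $1,838,750.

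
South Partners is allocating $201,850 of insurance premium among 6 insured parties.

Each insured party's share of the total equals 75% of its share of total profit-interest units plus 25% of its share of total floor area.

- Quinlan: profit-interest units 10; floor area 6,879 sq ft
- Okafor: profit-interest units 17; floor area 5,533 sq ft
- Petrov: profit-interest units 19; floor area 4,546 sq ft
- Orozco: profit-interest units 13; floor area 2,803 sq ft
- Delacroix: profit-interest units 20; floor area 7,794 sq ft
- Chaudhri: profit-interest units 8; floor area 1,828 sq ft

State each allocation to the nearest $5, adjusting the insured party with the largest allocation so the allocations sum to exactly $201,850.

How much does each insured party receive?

Profit-interest units total 87; floor area total 29,383.
Combined weights (75% profit-interest units + 25% floor area): Quinlan 0.1447; Okafor 0.1936; Petrov 0.2025; Orozco 0.1359; Delacroix 0.2387; Chaudhri 0.0845.
Unrounded shares: Quinlan 29,214.89; Okafor 39,083.87; Petrov 40,868.96; Orozco 27,435.01; Delacroix 48,187.18; Chaudhri 17,060.11.
At nearest $5: Quinlan $29,215; Okafor $39,085; Petrov $40,870; Orozco $27,435; Delacroix $48,185; Chaudhri $17,060. Sum = $201,850.
No rounding difference to absorb.

Quinlan: $29,215 · Okafor: $39,085 · Petrov: $40,870 · Orozco: $27,435 · Delacroix: $48,185 · Chaudhri: $17,060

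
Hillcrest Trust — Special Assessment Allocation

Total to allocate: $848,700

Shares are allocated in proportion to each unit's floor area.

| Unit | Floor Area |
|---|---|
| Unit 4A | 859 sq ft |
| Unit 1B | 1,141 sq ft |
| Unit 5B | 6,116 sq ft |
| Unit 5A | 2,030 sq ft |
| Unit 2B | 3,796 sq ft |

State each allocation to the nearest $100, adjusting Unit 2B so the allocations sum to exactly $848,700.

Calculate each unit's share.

Floor area total: 13,942.
Raw shares: Unit 4A 859/13,942 × $848,700 = 52,290.44; Unit 1B 1,141/13,942 × $848,700 = 69,456.80; Unit 5B 6,116/13,942 × $848,700 = 372,303.06; Unit 5A 2,030/13,942 × $848,700 = 123,573.45; Unit 2B 3,796/13,942 × $848,700 = 231,076.26.
After rounding ($100): Unit 4A $52,300; Unit 1B $69,500; Unit 5B $372,300; Unit 5A $123,600; Unit 2B $231,100. Sum = $848,800.
Difference $848,700 − $848,800 = −$100 applied to Unit 2B: Unit 2B becomes $231,000.

Unit 4A: $52,300 · Unit 1B: $69,500 · Unit 5B: $372,300 · Unit 5A: $123,600 · Unit 2B: $231,000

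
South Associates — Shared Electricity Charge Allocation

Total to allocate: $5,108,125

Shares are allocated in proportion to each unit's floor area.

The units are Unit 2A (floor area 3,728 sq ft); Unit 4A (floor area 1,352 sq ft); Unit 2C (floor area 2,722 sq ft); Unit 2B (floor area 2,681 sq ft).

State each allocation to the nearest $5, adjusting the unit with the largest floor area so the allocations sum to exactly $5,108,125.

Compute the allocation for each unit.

Unit 2A: $1,816,565 | Unit 4A: $658,800 | Unit 2C: $1,326,370 | Unit 2B: $1,306,390

Combined floor area = 10,483.
Pro-rata amounts: Unit 2A 3,728/10,483 × $5,108,125 = 1,816,568.73; Unit 4A 1,352/10,483 × $5,108,125 = 658,798.53; Unit 2C 2,722/10,483 × $5,108,125 = 1,326,368.05; Unit 2B 2,681/10,483 × $5,108,125 = 1,306,389.69.
At nearest $5: Unit 2A $1,816,570; Unit 4A $658,800; Unit 2C $1,326,370; Unit 2B $1,306,390. Sum = $5,108,130.
Difference $5,108,125 − $5,108,130 = −$5 applied to largest floor area (Unit 2A): Unit 2A becomes $1,816,565.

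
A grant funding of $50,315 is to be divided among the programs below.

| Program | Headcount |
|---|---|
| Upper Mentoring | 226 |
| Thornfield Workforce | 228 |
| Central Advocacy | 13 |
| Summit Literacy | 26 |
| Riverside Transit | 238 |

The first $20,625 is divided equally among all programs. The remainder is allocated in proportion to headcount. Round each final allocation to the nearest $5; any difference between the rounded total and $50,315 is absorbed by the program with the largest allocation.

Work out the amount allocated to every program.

Upper Mentoring: $13,305 · Thornfield Workforce: $13,385 · Central Advocacy: $4,655 · Summit Literacy: $5,180 · Riverside Transit: $13,790

Equal tier: $20,625 ÷ 5 = $4,125 apiece.
Remainder $29,690 by headcount (total 731): Upper Mentoring 9,179.12 → $9,180; Thornfield Workforce 9,260.36 → $9,260; Central Advocacy 528.00 → $530; Summit Literacy 1,056.01 → $1,055; Riverside Transit 9,666.51 → $9,665.
Totals: Upper Mentoring $4,125 + $9,180 = $13,305; Thornfield Workforce $4,125 + $9,260 = $13,385; Central Advocacy $4,125 + $530 = $4,655; Summit Literacy $4,125 + $1,055 = $5,180; Riverside Transit $4,125 + $9,665 = $13,790.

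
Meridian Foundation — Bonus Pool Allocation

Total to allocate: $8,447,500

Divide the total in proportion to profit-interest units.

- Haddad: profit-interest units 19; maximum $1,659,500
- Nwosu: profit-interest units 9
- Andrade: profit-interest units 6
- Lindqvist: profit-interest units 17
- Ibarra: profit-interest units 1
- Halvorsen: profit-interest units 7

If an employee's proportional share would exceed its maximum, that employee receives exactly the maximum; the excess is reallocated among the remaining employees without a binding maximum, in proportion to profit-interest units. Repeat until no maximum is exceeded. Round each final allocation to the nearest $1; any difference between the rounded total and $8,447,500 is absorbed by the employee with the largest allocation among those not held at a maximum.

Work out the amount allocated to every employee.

Haddad: $1,659,500 | Nwosu: $1,527,300 | Andrade: $1,018,200 | Lindqvist: $2,884,900 | Ibarra: $169,700 | Halvorsen: $1,187,900

Total profit-interest units = 59.
Pro-rata shares before constraints: Haddad 2,720,381.36; Nwosu 1,288,601.69; Andrade 859,067.80; Lindqvist 2,434,025.42; Ibarra 143,177.97; Halvorsen 1,002,245.76.
Capped: Haddad ($1,659,500); balance $6,788,000 reallocated over remaining profit-interest units 40.
Shares after redistribution: Nwosu 1,527,300.00 → $1,527,300; Andrade 1,018,200.00 → $1,018,200; Lindqvist 2,884,900.00 → $2,884,900; Ibarra 169,700.00 → $169,700; Halvorsen 1,187,900.00 → $1,187,900.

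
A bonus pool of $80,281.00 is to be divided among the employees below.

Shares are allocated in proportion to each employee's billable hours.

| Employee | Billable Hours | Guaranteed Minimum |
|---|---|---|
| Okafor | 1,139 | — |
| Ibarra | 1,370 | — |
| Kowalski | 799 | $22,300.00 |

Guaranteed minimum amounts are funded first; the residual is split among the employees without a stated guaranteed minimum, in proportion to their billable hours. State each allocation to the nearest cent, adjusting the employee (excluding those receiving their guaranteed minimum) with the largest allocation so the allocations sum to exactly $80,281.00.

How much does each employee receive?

Okafor: $26,321.39 | Ibarra: $31,659.61 | Kowalski: $22,300.00

Guaranteed amounts: Kowalski $22,300.00. Residual $57,981.00.
Residual split over remaining billable hours 2,509: Okafor 26,321.3866 → $26,321.39; Ibarra 31,659.6134 → $31,659.61.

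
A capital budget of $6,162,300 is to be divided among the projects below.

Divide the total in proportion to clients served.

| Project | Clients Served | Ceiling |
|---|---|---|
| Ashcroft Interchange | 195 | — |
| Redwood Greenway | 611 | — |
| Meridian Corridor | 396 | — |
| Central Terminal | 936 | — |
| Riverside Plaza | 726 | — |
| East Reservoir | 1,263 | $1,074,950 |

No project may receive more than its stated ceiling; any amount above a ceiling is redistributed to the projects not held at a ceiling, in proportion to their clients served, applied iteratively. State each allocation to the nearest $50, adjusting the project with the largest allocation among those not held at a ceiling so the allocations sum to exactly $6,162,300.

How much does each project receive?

Total clients served = 4,127.
Proportional shares (ignoring caps): Ashcroft Interchange 291,167.56; Redwood Greenway 912,325.01; Meridian Corridor 591,294.11; Central Terminal 1,397,604.26; Riverside Plaza 1,084,039.21; East Reservoir 1,885,869.86.
Cap binds for East Reservoir ($1,074,950); balance $5,087,350 reallocated over remaining clients served 2,864.
Redistributed shares: Ashcroft Interchange 346,380.32 → $346,400; Redwood Greenway 1,085,325.02 → $1,085,350; Meridian Corridor 703,418.51 → $703,400; Central Terminal 1,662,625.56 → $1,662,650; Riverside Plaza 1,289,600.59 → $1,289,600.
Rounding difference −$50 applied to Central Terminal → $1,662,600.

Ashcroft Interchange: $346,400 · Redwood Greenway: $1,085,350 · Meridian Corridor: $703,400 · Central Terminal: $1,662,600 · Riverside Plaza: $1,289,600 · East Reservoir: $1,074,950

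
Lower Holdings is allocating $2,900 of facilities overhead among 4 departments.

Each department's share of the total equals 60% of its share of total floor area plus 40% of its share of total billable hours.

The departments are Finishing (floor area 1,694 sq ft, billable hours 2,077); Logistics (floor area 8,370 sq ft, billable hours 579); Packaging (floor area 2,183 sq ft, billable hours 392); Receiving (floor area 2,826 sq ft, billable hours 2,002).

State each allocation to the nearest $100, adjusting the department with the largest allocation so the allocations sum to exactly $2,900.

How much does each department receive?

Finishing: $700; Logistics: $1,100; Packaging: $300; Receiving: $800

Totals — floor area 15,073, billable hours 5,050.
Composite weights (60% floor area + 40% billable hours): Finishing 0.2319; Logistics 0.3790; Packaging 0.1179; Receiving 0.2711.
Pro-rata amounts: Finishing 672.65; Logistics 1,099.22; Packaging 342.05; Receiving 786.09.
At nearest $100: Finishing $700; Logistics $1,100; Packaging $300; Receiving $800. Sum = $2,900.
No rounding difference to absorb.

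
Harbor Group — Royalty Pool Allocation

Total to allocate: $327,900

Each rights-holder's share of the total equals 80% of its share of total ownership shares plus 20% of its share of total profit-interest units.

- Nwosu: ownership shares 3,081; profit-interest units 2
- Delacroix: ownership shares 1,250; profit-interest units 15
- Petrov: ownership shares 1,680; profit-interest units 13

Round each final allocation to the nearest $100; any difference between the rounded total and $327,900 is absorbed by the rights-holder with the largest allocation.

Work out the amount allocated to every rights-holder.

Nwosu: $138,900 · Delacroix: $87,300 · Petrov: $101,700

Ownership shares total 6,011; profit-interest units total 30.
Composite weights (80% ownership shares + 20% profit-interest units): Nwosu 0.4234; Delacroix 0.2664; Petrov 0.3103.
Unrounded shares: Nwosu 138,826.82; Delacroix 87,339.99; Petrov 101,733.19.
At nearest $100: Nwosu $138,800; Delacroix $87,300; Petrov $101,700. Sum = $327,800.
Difference $327,900 − $327,800 = +$100 applied to largest allocation (Nwosu): Nwosu becomes $138,900.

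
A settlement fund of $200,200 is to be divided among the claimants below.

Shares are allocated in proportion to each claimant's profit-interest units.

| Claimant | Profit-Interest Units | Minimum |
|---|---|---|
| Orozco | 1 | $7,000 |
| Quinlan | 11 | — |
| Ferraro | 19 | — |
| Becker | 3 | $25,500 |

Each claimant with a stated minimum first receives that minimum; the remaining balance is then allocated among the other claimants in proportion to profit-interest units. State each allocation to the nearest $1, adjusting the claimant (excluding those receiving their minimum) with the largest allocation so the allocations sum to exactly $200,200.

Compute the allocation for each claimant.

Guaranteed amounts: Orozco $7,000; Becker $25,500. Residual $167,700.
Residual split over remaining profit-interest units 30: Quinlan 61,490.00 → $61,490; Ferraro 106,210.00 → $106,210.

Orozco: $7,000 · Quinlan: $61,490 · Ferraro: $106,210 · Becker: $25,500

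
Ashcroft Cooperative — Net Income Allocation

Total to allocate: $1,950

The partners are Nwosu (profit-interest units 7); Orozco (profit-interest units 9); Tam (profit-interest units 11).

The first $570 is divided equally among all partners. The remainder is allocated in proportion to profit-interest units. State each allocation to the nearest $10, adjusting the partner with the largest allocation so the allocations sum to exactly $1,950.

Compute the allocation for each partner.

Nwosu: $550; Orozco: $650; Tam: $750

First tranche $570 split equally: $190 each.
Remainder $1,380 by profit-interest units (total 27): Nwosu 357.78 → $360; Orozco 460.00 → $460; Tam 562.22 → $560.
Totals: Nwosu $190 + $360 = $550; Orozco $190 + $460 = $650; Tam $190 + $560 = $750.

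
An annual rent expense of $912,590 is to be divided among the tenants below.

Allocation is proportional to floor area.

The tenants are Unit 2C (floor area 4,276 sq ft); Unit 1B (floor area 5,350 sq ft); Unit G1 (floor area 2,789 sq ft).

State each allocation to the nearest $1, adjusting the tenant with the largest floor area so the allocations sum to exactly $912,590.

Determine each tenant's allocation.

Unit 2C: $314,316 · Unit 1B: $393,263 · Unit G1: $205,011

Floor area total: 4,276 + 5,350 + 2,789 = 12,415.
Pro-rata amounts: Unit 2C 314,316.14; Unit 1B 393,262.71; Unit G1 205,011.16.
At nearest $1: Unit 2C $314,316; Unit 1B $393,263; Unit G1 $205,011. Sum = $912,590.
No rounding difference to absorb.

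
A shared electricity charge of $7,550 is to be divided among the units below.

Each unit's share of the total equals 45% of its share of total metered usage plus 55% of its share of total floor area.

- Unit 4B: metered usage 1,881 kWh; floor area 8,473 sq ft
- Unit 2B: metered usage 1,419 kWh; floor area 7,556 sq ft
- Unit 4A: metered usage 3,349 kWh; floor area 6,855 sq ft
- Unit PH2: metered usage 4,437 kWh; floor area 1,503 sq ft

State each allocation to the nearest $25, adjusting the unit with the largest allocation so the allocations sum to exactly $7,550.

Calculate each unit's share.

Totals — metered usage 11,086, floor area 24,387.
Blended shares (45% metered usage + 55% floor area): Unit 4B 0.2674; Unit 2B 0.2280; Unit 4A 0.2905; Unit PH2 0.2140.
Pro-rata amounts: Unit 4B 2,019.21; Unit 2B 1,721.48; Unit 4A 2,193.60; Unit PH2 1,615.72.
Rounded to nearest $25: Unit 4B $2,025; Unit 2B $1,725; Unit 4A $2,200; Unit PH2 $1,625. Sum = $7,575.
Difference $7,550 − $7,575 = −$25 applied to largest allocation (Unit 4A): Unit 4A becomes $2,175.

Unit 4B: $2,025 · Unit 2B: $1,725 · Unit 4A: $2,175 · Unit PH2: $1,625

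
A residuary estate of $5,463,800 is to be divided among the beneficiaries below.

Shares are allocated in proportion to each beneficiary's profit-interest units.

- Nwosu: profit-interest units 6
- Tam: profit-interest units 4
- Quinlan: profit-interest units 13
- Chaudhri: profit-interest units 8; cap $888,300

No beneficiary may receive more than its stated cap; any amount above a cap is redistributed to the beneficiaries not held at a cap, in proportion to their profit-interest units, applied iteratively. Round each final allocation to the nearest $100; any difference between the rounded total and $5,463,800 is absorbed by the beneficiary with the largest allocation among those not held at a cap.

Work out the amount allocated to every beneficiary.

Combined profit-interest units = 31.
Proportional shares (ignoring caps): Nwosu 1,057,509.68; Tam 705,006.45; Quinlan 2,291,270.97; Chaudhri 1,410,012.90.
Held at cap: Chaudhri ($888,300); balance $4,575,500 reallocated over remaining profit-interest units 23.
Remaining shares: Nwosu 1,193,608.70 → $1,193,600; Tam 795,739.13 → $795,700; Quinlan 2,586,152.17 → $2,586,200.

Nwosu: $1,193,600; Tam: $795,700; Quinlan: $2,586,200; Chaudhri: $888,300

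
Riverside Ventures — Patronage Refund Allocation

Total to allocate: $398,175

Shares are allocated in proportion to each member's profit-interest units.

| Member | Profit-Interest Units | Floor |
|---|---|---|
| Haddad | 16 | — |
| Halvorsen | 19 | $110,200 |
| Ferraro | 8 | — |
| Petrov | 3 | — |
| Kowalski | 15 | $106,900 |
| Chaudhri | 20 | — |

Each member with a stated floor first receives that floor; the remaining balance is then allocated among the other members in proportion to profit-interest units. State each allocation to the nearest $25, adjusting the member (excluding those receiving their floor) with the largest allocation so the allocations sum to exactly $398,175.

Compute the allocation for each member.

Minimums first: Halvorsen $110,200; Kowalski $106,900. Balance $181,075.
Balance split over remaining profit-interest units 47: Haddad 61,642.55 → $61,650; Ferraro 30,821.28 → $30,825; Petrov 11,557.98 → $11,550; Chaudhri 77,053.19 → $77,050.

Haddad: $61,650 | Halvorsen: $110,200 | Ferraro: $30,825 | Petrov: $11,550 | Kowalski: $106,900 | Chaudhri: $77,050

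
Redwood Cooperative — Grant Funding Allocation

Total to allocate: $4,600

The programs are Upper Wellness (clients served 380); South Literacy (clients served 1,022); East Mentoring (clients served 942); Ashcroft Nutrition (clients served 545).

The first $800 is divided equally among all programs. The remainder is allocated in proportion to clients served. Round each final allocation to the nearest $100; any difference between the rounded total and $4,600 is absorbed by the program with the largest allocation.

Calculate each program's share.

$800 shared equally gives $200 per program.
Remainder $3,800 by clients served (total 2,889): Upper Wellness 499.83 → $500; South Literacy 1,344.27 → $1,300; East Mentoring 1,239.04 → $1,200; Ashcroft Nutrition 716.86 → $700.
Rounding difference +$100 on remainder applied to South Literacy.
Totals: Upper Wellness $200 + $500 = $700; South Literacy $200 + $1,400 = $1,600; East Mentoring $200 + $1,200 = $1,400; Ashcroft Nutrition $200 + $700 = $900.

Upper Wellness: $700; South Literacy: $1,600; East Mentoring: $1,400; Ashcroft Nutrition: $900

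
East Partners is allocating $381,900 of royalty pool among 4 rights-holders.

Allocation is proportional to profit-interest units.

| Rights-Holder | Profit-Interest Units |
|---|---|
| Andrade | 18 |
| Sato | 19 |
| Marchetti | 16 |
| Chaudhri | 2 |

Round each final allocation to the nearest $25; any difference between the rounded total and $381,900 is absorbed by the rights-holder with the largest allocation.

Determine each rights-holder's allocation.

Combined profit-interest units = 55.
Proportional shares: Andrade 18/55 × $381,900 = 124,985.45; Sato 19/55 × $381,900 = 131,929.09; Marchetti 16/55 × $381,900 = 111,098.18; Chaudhri 2/55 × $381,900 = 13,887.27.
At nearest $25: Andrade $124,975; Sato $131,925; Marchetti $111,100; Chaudhri $13,875. Sum = $381,875.
Difference $381,900 − $381,875 = +$25 applied to largest allocation (Sato): Sato becomes $131,950.

Andrade: $124,975 · Sato: $131,950 · Marchetti: $111,100 · Chaudhri: $13,875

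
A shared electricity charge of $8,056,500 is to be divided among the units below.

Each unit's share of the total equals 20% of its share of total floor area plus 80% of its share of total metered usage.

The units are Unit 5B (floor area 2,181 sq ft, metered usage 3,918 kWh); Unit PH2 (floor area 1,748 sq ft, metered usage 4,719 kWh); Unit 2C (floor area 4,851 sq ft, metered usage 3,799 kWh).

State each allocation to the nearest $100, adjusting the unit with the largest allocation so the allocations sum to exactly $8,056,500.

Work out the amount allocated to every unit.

Totals — floor area 8,780, metered usage 12,436.
Composite weights (20% floor area + 80% metered usage): Unit 5B 0.3017; Unit PH2 0.3434; Unit 2C 0.3549.
Raw shares: Unit 5B 2,430,835.79; Unit PH2 2,766,505.80; Unit 2C 2,859,158.41.
Rounded to nearest $100: Unit 5B $2,430,800; Unit PH2 $2,766,500; Unit 2C $2,859,200. Sum = $8,056,500.
Sum already equals the total — no adjustment.

Unit 5B: $2,430,800 · Unit PH2: $2,766,500 · Unit 2C: $2,859,200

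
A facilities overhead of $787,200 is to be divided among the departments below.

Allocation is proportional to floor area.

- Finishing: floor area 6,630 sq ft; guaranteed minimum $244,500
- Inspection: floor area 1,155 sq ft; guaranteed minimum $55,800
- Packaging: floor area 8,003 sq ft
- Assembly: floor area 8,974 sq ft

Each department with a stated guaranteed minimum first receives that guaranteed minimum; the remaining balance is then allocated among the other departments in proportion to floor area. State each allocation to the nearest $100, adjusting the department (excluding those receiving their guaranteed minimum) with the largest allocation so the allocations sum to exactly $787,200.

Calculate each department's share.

Minimums first: Finishing $244,500; Inspection $55,800. Remaining pool $486,900.
Remaining pool split over remaining floor area 16,977: Packaging 229,525.87 → $229,500; Assembly 257,374.13 → $257,400.

Finishing: $244,500 | Inspection: $55,800 | Packaging: $229,500 | Assembly: $257,400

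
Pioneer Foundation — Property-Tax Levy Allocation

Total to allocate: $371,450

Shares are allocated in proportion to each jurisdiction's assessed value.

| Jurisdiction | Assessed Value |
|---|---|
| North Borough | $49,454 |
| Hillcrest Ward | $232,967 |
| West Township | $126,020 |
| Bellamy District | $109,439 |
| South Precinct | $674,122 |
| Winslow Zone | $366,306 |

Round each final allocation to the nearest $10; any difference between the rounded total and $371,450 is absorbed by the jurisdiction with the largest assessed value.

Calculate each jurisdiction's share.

Assessed value total: 49,454 + 232,967 + 126,020 + 109,439 + 674,122 + 366,306 = 1,558,308.
Pro-rata amounts: North Borough 11,788.23; Hillcrest Ward 55,531.76; West Township 30,039.07; Bellamy District 26,086.70; South Precinct 160,688.78; Winslow Zone 87,315.45.
After rounding ($10): North Borough $11,790; Hillcrest Ward $55,530; West Township $30,040; Bellamy District $26,090; South Precinct $160,690; Winslow Zone $87,320. Sum = $371,460.
Difference $371,450 − $371,460 = −$10 applied to largest assessed value (South Precinct): South Precinct becomes $160,680.

North Borough: $11,790; Hillcrest Ward: $55,530; West Township: $30,040; Bellamy District: $26,090; South Precinct: $160,680; Winslow Zone: $87,320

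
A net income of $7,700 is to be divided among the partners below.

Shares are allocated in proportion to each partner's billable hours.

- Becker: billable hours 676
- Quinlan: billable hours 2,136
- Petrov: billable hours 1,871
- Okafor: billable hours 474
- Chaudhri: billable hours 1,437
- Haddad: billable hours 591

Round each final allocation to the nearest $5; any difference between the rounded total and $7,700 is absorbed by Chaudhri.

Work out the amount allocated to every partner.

Becker: $725 · Quinlan: $2,290 · Petrov: $2,005 · Okafor: $510 · Chaudhri: $1,535 · Haddad: $635

Total billable hours = 7,185.
Raw shares: Becker 676/7,185 × $7,700 = 724.45; Quinlan 2,136/7,185 × $7,700 = 2,289.10; Petrov 1,871/7,185 × $7,700 = 2,005.11; Okafor 474/7,185 × $7,700 = 507.97; Chaudhri 1,437/7,185 × $7,700 = 1,540.00; Haddad 591/7,185 × $7,700 = 633.36.
At nearest $5: Becker $725; Quinlan $2,290; Petrov $2,005; Okafor $510; Chaudhri $1,540; Haddad $635. Sum = $7,705.
Difference $7,700 − $7,705 = −$5 applied to Chaudhri: Chaudhri becomes $1,535.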